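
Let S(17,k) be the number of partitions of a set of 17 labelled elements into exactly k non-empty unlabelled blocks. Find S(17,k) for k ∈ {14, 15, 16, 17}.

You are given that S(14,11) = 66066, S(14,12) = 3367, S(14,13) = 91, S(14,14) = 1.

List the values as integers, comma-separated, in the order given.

249900, 7820, 136, 1

row 15: T[15][12]=12·3367+66066=106470  T[15][13]=13·91+3367=4550  T[15][14]=14·1+91=105  T[15][15]=15·0+1=1
row 16: T[16][13]=13·4550+106470=165620  T[16][14]=14·105+4550=6020  T[16][15]=15·1+105=120  T[16][16]=16·0+1=1
row 17: T[17][14]=14·6020+165620=249900  T[17][15]=15·120+6020=7820  T[17][16]=16·1+120=136  T[17][17]=17·0+1=1
Read S(17,14) = 249900, S(17,15) = 7820, S(17,16) = 136, S(17,17) = 1.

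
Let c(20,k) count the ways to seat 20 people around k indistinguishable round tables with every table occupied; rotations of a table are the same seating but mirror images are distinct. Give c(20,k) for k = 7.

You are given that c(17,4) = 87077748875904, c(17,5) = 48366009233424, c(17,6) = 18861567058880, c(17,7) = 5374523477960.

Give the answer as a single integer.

@18  (18,5):48366009233424·17+87077748875904→909299905844112, (18,6):18861567058880·17+48366009233424→369012649234384, (18,7):5374523477960·17+18861567058880→110228466184200
@19  (19,6):369012649234384·18+909299905844112→7551527592063024, (19,7):110228466184200·18+369012649234384→2353125040549984
@20  (20,7):2353125040549984·19+7551527592063024→52260903362512720
Read c(20,7) = 52260903362512720.

52260903362512720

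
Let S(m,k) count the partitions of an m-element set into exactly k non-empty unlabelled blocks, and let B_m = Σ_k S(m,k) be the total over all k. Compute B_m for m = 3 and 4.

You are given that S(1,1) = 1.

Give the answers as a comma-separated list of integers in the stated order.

row 2: T[2][1]=1·1+0=1  T[2][2]=2·0+1=1
row 3: T[3][1]=1·1+0=1  T[3][2]=2·1+1=3  T[3][3]=3·0+1=1
row 4: T[4][1]=1·1+0=1  T[4][2]=2·3+1=7  T[4][3]=3·1+3=6  T[4][4]=4·0+1=1
B_3 = ΣS(3,k) = 1+3+1 = 5
B_4 = ΣS(4,k) = 1+7+6+1 = 15

5, 15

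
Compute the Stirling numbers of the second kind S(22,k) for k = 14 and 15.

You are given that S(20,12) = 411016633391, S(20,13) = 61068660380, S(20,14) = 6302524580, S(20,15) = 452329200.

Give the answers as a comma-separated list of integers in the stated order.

i=21: T(21,13)=411016633391+13·61068660380=1204909218331 | T(21,14)=61068660380+14·6302524580=149304004500 | T(21,15)=6302524580+15·452329200=13087462580
i=22: T(22,14)=1204909218331+14·149304004500=3295165281331 | T(22,15)=149304004500+15·13087462580=345615943200
Read S(22,14) = 3295165281331, S(22,15) = 345615943200.

3295165281331, 345615943200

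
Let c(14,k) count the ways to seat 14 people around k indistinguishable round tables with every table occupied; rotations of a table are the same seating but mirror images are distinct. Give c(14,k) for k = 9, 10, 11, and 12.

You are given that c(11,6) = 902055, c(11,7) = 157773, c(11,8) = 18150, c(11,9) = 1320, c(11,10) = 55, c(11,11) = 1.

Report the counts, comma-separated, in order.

[12] T[12,7]:11*157773+902055=2637558 · T[12,8]:11*18150+157773=357423 · T[12,9]:11*1320+18150=32670 · T[12,10]:11*55+1320=1925 · T[12,11]:11*1+55=66 · T[12,12]:11*0+1=1
[13] T[13,8]:12*357423+2637558=6926634 · T[13,9]:12*32670+357423=749463 · T[13,10]:12*1925+32670=55770 · T[13,11]:12*66+1925=2717 · T[13,12]:12*1+66=78
[14] T[14,9]:13*749463+6926634=16669653 · T[14,10]:13*55770+749463=1474473 · T[14,11]:13*2717+55770=91091 · T[14,12]:13*78+2717=3731
Read c(14,9) = 16669653, c(14,10) = 1474473, c(14,11) = 91091, c(14,12) = 3731.

16669653, 1474473, 91091, 3731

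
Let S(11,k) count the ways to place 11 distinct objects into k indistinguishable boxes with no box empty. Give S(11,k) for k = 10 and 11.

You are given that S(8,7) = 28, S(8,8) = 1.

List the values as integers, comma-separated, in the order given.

i=9: T(9,8)=28+8·1=36 | T(9,9)=1+9·0=1
i=10: T(10,9)=36+9·1=45 | T(10,10)=1+10·0=1
i=11: T(11,10)=45+10·1=55 | T(11,11)=1+11·0=1
Read S(11,10) = 55, S(11,11) = 1.

55, 1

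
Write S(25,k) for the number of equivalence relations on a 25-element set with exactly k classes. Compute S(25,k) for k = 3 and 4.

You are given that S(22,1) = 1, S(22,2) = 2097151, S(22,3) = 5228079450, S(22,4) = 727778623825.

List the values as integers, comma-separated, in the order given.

[23] T[23,1]:1*1+0=1 · T[23,2]:2*2097151+1=4194303 · T[23,3]:3*5228079450+2097151=15686335501 · T[23,4]:4*727778623825+5228079450=2916342574750
[24] T[24,2]:2*4194303+1=8388607 · T[24,3]:3*15686335501+4194303=47063200806 · T[24,4]:4*2916342574750+15686335501=11681056634501
[25] T[25,3]:3*47063200806+8388607=141197991025 · T[25,4]:4*11681056634501+47063200806=46771289738810
Read S(25,3) = 141197991025, S(25,4) = 46771289738810.

141197991025, 46771289738810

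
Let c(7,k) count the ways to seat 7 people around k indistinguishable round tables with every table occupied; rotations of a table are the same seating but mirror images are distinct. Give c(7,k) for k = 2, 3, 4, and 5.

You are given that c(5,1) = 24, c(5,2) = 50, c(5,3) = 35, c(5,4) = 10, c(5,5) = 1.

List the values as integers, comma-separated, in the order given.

[6] T[6,1]:5*24+0=120 · T[6,2]:5*50+24=274 · T[6,3]:5*35+50=225 · T[6,4]:5*10+35=85 · T[6,5]:5*1+10=15
[7] T[7,2]:6*274+120=1764 · T[7,3]:6*225+274=1624 · T[7,4]:6*85+225=735 · T[7,5]:6*15+85=175
Read c(7,2) = 1764, c(7,3) = 1624, c(7,4) = 735, c(7,5) = 175.

1764, 1624, 735, 175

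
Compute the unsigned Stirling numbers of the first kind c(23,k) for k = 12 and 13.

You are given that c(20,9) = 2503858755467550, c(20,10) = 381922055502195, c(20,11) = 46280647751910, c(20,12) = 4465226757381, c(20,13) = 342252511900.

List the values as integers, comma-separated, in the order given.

129006659818331295, 12363045847086207

@21  (21,10):381922055502195·20+2503858755467550→10142299865511450, (21,11):46280647751910·20+381922055502195→1307535010540395, (21,12):4465226757381·20+46280647751910→135585182899530, (21,13):342252511900·20+4465226757381→11310276995381
@22  (22,11):1307535010540395·21+10142299865511450→37600535086859745, (22,12):135585182899530·21+1307535010540395→4154823851430525, (22,13):11310276995381·21+135585182899530→373100999802531
@23  (23,12):4154823851430525·22+37600535086859745→129006659818331295, (23,13):373100999802531·22+4154823851430525→12363045847086207
Read c(23,12) = 129006659818331295, c(23,13) = 12363045847086207.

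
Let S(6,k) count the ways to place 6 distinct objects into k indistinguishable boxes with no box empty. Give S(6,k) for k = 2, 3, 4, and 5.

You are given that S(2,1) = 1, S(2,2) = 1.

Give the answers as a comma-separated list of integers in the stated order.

@3  (3,1):1·1+0→1, (3,2):1·2+1→3, (3,3):0·3+1→1
@4  (4,1):1·1+0→1, (4,2):3·2+1→7, (4,3):1·3+3→6, (4,4):0·4+1→1
@5  (5,1):1·1+0→1, (5,2):7·2+1→15, (5,3):6·3+7→25, (5,4):1·4+6→10, (5,5):0·5+1→1
@6  (6,2):15·2+1→31, (6,3):25·3+15→90, (6,4):10·4+25→65, (6,5):1·5+10→15
Read S(6,2) = 31, S(6,3) = 90, S(6,4) = 65, S(6,5) = 15.

31, 90, 65, 15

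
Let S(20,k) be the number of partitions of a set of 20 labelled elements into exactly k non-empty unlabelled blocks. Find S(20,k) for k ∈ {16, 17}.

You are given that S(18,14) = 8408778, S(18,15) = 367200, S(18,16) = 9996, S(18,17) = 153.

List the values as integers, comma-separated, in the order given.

22350954, 741285

[19] T[19,15]:15*367200+8408778=13916778 · T[19,16]:16*9996+367200=527136 · T[19,17]:17*153+9996=12597
[20] T[20,16]:16*527136+13916778=22350954 · T[20,17]:17*12597+527136=741285
Read S(20,16) = 22350954, S(20,17) = 741285.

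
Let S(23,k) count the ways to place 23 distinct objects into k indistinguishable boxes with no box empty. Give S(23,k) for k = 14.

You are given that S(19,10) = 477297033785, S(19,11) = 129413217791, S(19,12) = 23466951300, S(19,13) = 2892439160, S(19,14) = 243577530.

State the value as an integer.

68629175807115

@20  (20,11):129413217791·11+477297033785→1900842429486, (20,12):23466951300·12+129413217791→411016633391, (20,13):2892439160·13+23466951300→61068660380, (20,14):243577530·14+2892439160→6302524580
@21  (21,12):411016633391·12+1900842429486→6833042030178, (21,13):61068660380·13+411016633391→1204909218331, (21,14):6302524580·14+61068660380→149304004500
@22  (22,13):1204909218331·13+6833042030178→22496861868481, (22,14):149304004500·14+1204909218331→3295165281331
@23  (23,14):3295165281331·14+22496861868481→68629175807115
Read S(23,14) = 68629175807115.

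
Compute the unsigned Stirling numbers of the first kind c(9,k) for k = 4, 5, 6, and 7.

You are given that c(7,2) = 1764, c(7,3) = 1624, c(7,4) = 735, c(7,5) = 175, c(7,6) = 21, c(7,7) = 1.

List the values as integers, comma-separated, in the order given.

67284, 22449, 4536, 546

@8  (8,3):1624·7+1764→13132, (8,4):735·7+1624→6769, (8,5):175·7+735→1960, (8,6):21·7+175→322, (8,7):1·7+21→28
@9  (9,4):6769·8+13132→67284, (9,5):1960·8+6769→22449, (9,6):322·8+1960→4536, (9,7):28·8+322→546
Read c(9,4) = 67284, c(9,5) = 22449, c(9,6) = 4536, c(9,7) = 546.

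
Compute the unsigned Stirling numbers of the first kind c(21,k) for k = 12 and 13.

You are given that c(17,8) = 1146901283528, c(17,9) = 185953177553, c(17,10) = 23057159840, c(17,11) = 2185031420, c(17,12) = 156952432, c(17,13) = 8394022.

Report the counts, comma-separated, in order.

i=18: T(18,9)=1146901283528+17·185953177553=4308105301929 | T(18,10)=185953177553+17·23057159840=577924894833 | T(18,11)=23057159840+17·2185031420=60202693980 | T(18,12)=2185031420+17·156952432=4853222764 | T(18,13)=156952432+17·8394022=299650806
i=19: T(19,10)=4308105301929+18·577924894833=14710753408923 | T(19,11)=577924894833+18·60202693980=1661573386473 | T(19,12)=60202693980+18·4853222764=147560703732 | T(19,13)=4853222764+18·299650806=10246937272
i=20: T(20,11)=14710753408923+19·1661573386473=46280647751910 | T(20,12)=1661573386473+19·147560703732=4465226757381 | T(20,13)=147560703732+19·10246937272=342252511900
i=21: T(21,12)=46280647751910+20·4465226757381=135585182899530 | T(21,13)=4465226757381+20·342252511900=11310276995381
Read c(21,12) = 135585182899530, c(21,13) = 11310276995381.

135585182899530, 11310276995381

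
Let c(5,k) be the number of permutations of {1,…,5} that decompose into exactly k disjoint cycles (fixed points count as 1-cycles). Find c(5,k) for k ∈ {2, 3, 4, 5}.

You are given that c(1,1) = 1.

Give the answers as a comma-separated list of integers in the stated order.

50, 35, 10, 1

@2  (2,1):1·1+0→1, (2,2):0·1+1→1
@3  (3,1):1·2+0→2, (3,2):1·2+1→3, (3,3):0·2+1→1
@4  (4,1):2·3+0→6, (4,2):3·3+2→11, (4,3):1·3+3→6, (4,4):0·3+1→1
@5  (5,2):11·4+6→50, (5,3):6·4+11→35, (5,4):1·4+6→10, (5,5):0·4+1→1
Read c(5,2) = 50, c(5,3) = 35, c(5,4) = 10, c(5,5) = 1.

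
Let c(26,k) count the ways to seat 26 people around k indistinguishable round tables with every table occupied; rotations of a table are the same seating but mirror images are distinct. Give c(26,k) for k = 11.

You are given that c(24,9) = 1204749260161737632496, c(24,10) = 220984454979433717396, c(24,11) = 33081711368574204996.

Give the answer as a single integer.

@25  (25,10):220984454979433717396·24+1204749260161737632496→6508376179668146850000, (25,11):33081711368574204996·24+220984454979433717396→1014945527825214637300
@26  (26,11):1014945527825214637300·25+6508376179668146850000→31882014375298512782500
Read c(26,11) = 31882014375298512782500.

31882014375298512782500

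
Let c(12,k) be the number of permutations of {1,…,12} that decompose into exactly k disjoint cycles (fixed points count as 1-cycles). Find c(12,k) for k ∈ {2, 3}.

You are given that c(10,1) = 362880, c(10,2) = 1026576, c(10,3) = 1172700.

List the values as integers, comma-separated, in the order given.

120543840, 150917976

i=11: T(11,1)=0+10·362880=3628800 | T(11,2)=362880+10·1026576=10628640 | T(11,3)=1026576+10·1172700=12753576
i=12: T(12,2)=3628800+11·10628640=120543840 | T(12,3)=10628640+11·12753576=150917976
Read c(12,2) = 120543840, c(12,3) = 150917976.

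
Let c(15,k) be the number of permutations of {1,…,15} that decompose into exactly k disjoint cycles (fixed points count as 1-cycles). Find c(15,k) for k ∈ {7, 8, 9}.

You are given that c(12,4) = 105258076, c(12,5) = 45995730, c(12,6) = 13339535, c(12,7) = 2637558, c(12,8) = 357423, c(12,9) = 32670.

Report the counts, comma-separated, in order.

[13] T[13,5]:12*45995730+105258076=657206836 · T[13,6]:12*13339535+45995730=206070150 · T[13,7]:12*2637558+13339535=44990231 · T[13,8]:12*357423+2637558=6926634 · T[13,9]:12*32670+357423=749463
[14] T[14,6]:13*206070150+657206836=3336118786 · T[14,7]:13*44990231+206070150=790943153 · T[14,8]:13*6926634+44990231=135036473 · T[14,9]:13*749463+6926634=16669653
[15] T[15,7]:14*790943153+3336118786=14409322928 · T[15,8]:14*135036473+790943153=2681453775 · T[15,9]:14*16669653+135036473=368411615
Read c(15,7) = 14409322928, c(15,8) = 2681453775, c(15,9) = 368411615.

14409322928, 2681453775, 368411615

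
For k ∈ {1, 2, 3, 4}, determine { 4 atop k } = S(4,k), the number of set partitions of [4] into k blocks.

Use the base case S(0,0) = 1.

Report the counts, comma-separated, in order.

1, 7, 6, 1

row 1: T[1][1]=1·0+1=1
row 2: T[2][1]=1·1+0=1  T[2][2]=2·0+1=1
row 3: T[3][1]=1·1+0=1  T[3][2]=2·1+1=3  T[3][3]=3·0+1=1
row 4: T[4][1]=1·1+0=1  T[4][2]=2·3+1=7  T[4][3]=3·1+3=6  T[4][4]=4·0+1=1
Read S(4,1) = 1, S(4,2) = 7, S(4,3) = 6, S(4,4) = 1.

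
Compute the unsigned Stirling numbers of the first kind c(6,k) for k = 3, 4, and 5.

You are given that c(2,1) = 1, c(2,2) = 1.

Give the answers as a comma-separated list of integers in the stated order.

row 3: T[3][1]=2·1+0=2  T[3][2]=2·1+1=3  T[3][3]=2·0+1=1
row 4: T[4][1]=3·2+0=6  T[4][2]=3·3+2=11  T[4][3]=3·1+3=6  T[4][4]=3·0+1=1
row 5: T[5][2]=4·11+6=50  T[5][3]=4·6+11=35  T[5][4]=4·1+6=10  T[5][5]=4·0+1=1
row 6: T[6][3]=5·35+50=225  T[6][4]=5·10+35=85  T[6][5]=5·1+10=15
Read c(6,3) = 225, c(6,4) = 85, c(6,5) = 15.

225, 85, 15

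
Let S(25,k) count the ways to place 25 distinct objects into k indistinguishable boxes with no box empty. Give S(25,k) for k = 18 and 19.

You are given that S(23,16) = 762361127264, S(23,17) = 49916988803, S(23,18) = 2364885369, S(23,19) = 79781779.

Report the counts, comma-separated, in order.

@24  (24,17):49916988803·17+762361127264→1610949936915, (24,18):2364885369·18+49916988803→92484925445, (24,19):79781779·19+2364885369→3880739170
@25  (25,18):92484925445·18+1610949936915→3275678594925, (25,19):3880739170·19+92484925445→166218969675
Read S(25,18) = 3275678594925, S(25,19) = 166218969675.

3275678594925, 166218969675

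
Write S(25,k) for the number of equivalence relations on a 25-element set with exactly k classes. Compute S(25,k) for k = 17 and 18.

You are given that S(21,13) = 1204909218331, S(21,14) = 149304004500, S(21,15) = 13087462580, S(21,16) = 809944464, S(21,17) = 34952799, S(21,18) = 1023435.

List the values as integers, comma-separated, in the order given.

row 22: T[22][14]=14·149304004500+1204909218331=3295165281331  T[22][15]=15·13087462580+149304004500=345615943200  T[22][16]=16·809944464+13087462580=26046574004  T[22][17]=17·34952799+809944464=1404142047  T[22][18]=18·1023435+34952799=53374629
row 23: T[23][15]=15·345615943200+3295165281331=8479404429331  T[23][16]=16·26046574004+345615943200=762361127264  T[23][17]=17·1404142047+26046574004=49916988803  T[23][18]=18·53374629+1404142047=2364885369
row 24: T[24][16]=16·762361127264+8479404429331=20677182465555  T[24][17]=17·49916988803+762361127264=1610949936915  T[24][18]=18·2364885369+49916988803=92484925445
row 25: T[25][17]=17·1610949936915+20677182465555=48063331393110  T[25][18]=18·92484925445+1610949936915=3275678594925
Read S(25,17) = 48063331393110, S(25,18) = 3275678594925.

48063331393110, 3275678594925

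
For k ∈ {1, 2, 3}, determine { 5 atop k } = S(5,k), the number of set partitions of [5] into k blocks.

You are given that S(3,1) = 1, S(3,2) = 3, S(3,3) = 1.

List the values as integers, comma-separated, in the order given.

i=4: T(4,1)=0+1·1=1 | T(4,2)=1+2·3=7 | T(4,3)=3+3·1=6
i=5: T(5,1)=0+1·1=1 | T(5,2)=1+2·7=15 | T(5,3)=7+3·6=25
Read S(5,1) = 1, S(5,2) = 15, S(5,3) = 25.

1, 15, 25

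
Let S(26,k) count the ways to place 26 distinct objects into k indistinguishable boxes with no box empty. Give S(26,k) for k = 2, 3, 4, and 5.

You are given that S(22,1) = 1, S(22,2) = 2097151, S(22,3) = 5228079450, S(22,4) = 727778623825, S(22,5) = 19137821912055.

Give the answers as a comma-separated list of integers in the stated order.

33554431, 423610750290, 187226356946265, 12230196160292565

i=23: T(23,1)=0+1·1=1 | T(23,2)=1+2·2097151=4194303 | T(23,3)=2097151+3·5228079450=15686335501 | T(23,4)=5228079450+4·727778623825=2916342574750 | T(23,5)=727778623825+5·19137821912055=96416888184100
i=24: T(24,1)=0+1·1=1 | T(24,2)=1+2·4194303=8388607 | T(24,3)=4194303+3·15686335501=47063200806 | T(24,4)=15686335501+4·2916342574750=11681056634501 | T(24,5)=2916342574750+5·96416888184100=485000783495250
i=25: T(25,1)=0+1·1=1 | T(25,2)=1+2·8388607=16777215 | T(25,3)=8388607+3·47063200806=141197991025 | T(25,4)=47063200806+4·11681056634501=46771289738810 | T(25,5)=11681056634501+5·485000783495250=2436684974110751
i=26: T(26,2)=1+2·16777215=33554431 | T(26,3)=16777215+3·141197991025=423610750290 | T(26,4)=141197991025+4·46771289738810=187226356946265 | T(26,5)=46771289738810+5·2436684974110751=12230196160292565
Read S(26,2) = 33554431, S(26,3) = 423610750290, S(26,4) = 187226356946265, S(26,5) = 12230196160292565.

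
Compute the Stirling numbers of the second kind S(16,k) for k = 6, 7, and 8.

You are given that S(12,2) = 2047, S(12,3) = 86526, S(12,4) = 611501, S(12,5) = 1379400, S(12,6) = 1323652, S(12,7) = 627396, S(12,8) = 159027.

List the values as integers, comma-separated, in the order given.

2734926558, 3281882604, 2141764053

[13] T[13,3]:3*86526+2047=261625 · T[13,4]:4*611501+86526=2532530 · T[13,5]:5*1379400+611501=7508501 · T[13,6]:6*1323652+1379400=9321312 · T[13,7]:7*627396+1323652=5715424 · T[13,8]:8*159027+627396=1899612
[14] T[14,4]:4*2532530+261625=10391745 · T[14,5]:5*7508501+2532530=40075035 · T[14,6]:6*9321312+7508501=63436373 · T[14,7]:7*5715424+9321312=49329280 · T[14,8]:8*1899612+5715424=20912320
[15] T[15,5]:5*40075035+10391745=210766920 · T[15,6]:6*63436373+40075035=420693273 · T[15,7]:7*49329280+63436373=408741333 · T[15,8]:8*20912320+49329280=216627840
[16] T[16,6]:6*420693273+210766920=2734926558 · T[16,7]:7*408741333+420693273=3281882604 · T[16,8]:8*216627840+408741333=2141764053
Read S(16,6) = 2734926558, S(16,7) = 3281882604, S(16,8) = 2141764053.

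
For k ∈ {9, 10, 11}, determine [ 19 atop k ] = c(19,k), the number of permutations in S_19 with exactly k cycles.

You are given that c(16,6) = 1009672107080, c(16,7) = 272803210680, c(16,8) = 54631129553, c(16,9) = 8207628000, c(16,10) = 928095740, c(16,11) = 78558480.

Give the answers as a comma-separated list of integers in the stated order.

@17  (17,7):272803210680·16+1009672107080→5374523477960, (17,8):54631129553·16+272803210680→1146901283528, (17,9):8207628000·16+54631129553→185953177553, (17,10):928095740·16+8207628000→23057159840, (17,11):78558480·16+928095740→2185031420
@18  (18,8):1146901283528·17+5374523477960→24871845297936, (18,9):185953177553·17+1146901283528→4308105301929, (18,10):23057159840·17+185953177553→577924894833, (18,11):2185031420·17+23057159840→60202693980
@19  (19,9):4308105301929·18+24871845297936→102417740732658, (19,10):577924894833·18+4308105301929→14710753408923, (19,11):60202693980·18+577924894833→1661573386473
Read c(19,9) = 102417740732658, c(19,10) = 14710753408923, c(19,11) = 1661573386473.

102417740732658, 14710753408923, 1661573386473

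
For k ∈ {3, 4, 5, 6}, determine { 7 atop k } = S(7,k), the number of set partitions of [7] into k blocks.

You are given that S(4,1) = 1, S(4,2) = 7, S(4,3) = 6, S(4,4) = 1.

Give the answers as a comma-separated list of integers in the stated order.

301, 350, 140, 21

row 5: T[5][1]=1·1+0=1  T[5][2]=2·7+1=15  T[5][3]=3·6+7=25  T[5][4]=4·1+6=10  T[5][5]=5·0+1=1
row 6: T[6][2]=2·15+1=31  T[6][3]=3·25+15=90  T[6][4]=4·10+25=65  T[6][5]=5·1+10=15  T[6][6]=6·0+1=1
row 7: T[7][3]=3·90+31=301  T[7][4]=4·65+90=350  T[7][5]=5·15+65=140  T[7][6]=6·1+15=21
Read S(7,3) = 301, S(7,4) = 350, S(7,5) = 140, S(7,6) = 21.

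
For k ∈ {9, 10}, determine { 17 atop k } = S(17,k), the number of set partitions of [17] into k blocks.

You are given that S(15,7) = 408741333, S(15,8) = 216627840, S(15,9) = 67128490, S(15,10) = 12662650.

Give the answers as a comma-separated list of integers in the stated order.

@16  (16,8):216627840·8+408741333→2141764053, (16,9):67128490·9+216627840→820784250, (16,10):12662650·10+67128490→193754990
@17  (17,9):820784250·9+2141764053→9528822303, (17,10):193754990·10+820784250→2758334150
Read S(17,9) = 9528822303, S(17,10) = 2758334150.

9528822303, 2758334150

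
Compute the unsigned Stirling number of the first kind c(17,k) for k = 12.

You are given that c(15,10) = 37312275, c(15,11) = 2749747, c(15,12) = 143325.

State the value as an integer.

156952432

r16: T_16,11=15×2749747+37312275=78558480; T_16,12=15×143325+2749747=4899622
r17: T_17,12=16×4899622+78558480=156952432
Read c(17,12) = 156952432.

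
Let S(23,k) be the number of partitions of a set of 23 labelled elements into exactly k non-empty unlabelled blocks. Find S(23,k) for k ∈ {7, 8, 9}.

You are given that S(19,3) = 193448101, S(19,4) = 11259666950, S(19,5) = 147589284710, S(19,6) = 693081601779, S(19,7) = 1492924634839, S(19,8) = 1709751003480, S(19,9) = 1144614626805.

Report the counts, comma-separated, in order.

4382641999117305, 9741955019900400, 12320068811796900

row 20: T[20][4]=4·11259666950+193448101=45232115901  T[20][5]=5·147589284710+11259666950=749206090500  T[20][6]=6·693081601779+147589284710=4306078895384  T[20][7]=7·1492924634839+693081601779=11143554045652  T[20][8]=8·1709751003480+1492924634839=15170932662679  T[20][9]=9·1144614626805+1709751003480=12011282644725
row 21: T[21][5]=5·749206090500+45232115901=3791262568401  T[21][6]=6·4306078895384+749206090500=26585679462804  T[21][7]=7·11143554045652+4306078895384=82310957214948  T[21][8]=8·15170932662679+11143554045652=132511015347084  T[21][9]=9·12011282644725+15170932662679=123272476465204
row 22: T[22][6]=6·26585679462804+3791262568401=163305339345225  T[22][7]=7·82310957214948+26585679462804=602762379967440  T[22][8]=8·132511015347084+82310957214948=1142399079991620  T[22][9]=9·123272476465204+132511015347084=1241963303533920
row 23: T[23][7]=7·602762379967440+163305339345225=4382641999117305  T[23][8]=8·1142399079991620+602762379967440=9741955019900400  T[23][9]=9·1241963303533920+1142399079991620=12320068811796900
Read S(23,7) = 4382641999117305, S(23,8) = 9741955019900400, S(23,9) = 12320068811796900.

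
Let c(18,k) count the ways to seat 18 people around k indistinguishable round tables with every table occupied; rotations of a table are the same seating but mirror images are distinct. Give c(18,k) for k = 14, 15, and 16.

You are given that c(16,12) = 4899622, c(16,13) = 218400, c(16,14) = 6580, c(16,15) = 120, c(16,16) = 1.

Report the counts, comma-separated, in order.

r17: T_17,13=16×218400+4899622=8394022; T_17,14=16×6580+218400=323680; T_17,15=16×120+6580=8500; T_17,16=16×1+120=136
r18: T_18,14=17×323680+8394022=13896582; T_18,15=17×8500+323680=468180; T_18,16=17×136+8500=10812
Read c(18,14) = 13896582, c(18,15) = 468180, c(18,16) = 10812.

13896582, 468180, 10812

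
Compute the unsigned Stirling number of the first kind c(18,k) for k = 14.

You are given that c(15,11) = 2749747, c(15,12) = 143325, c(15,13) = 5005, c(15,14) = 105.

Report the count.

@16  (16,12):143325·15+2749747→4899622, (16,13):5005·15+143325→218400, (16,14):105·15+5005→6580
@17  (17,13):218400·16+4899622→8394022, (17,14):6580·16+218400→323680
@18  (18,14):323680·17+8394022→13896582
Read c(18,14) = 13896582.

13896582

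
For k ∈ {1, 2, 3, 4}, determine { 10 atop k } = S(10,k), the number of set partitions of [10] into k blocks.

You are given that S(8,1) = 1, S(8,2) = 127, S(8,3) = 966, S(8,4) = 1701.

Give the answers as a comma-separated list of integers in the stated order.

@9  (9,1):1·1+0→1, (9,2):127·2+1→255, (9,3):966·3+127→3025, (9,4):1701·4+966→7770
@10  (10,1):1·1+0→1, (10,2):255·2+1→511, (10,3):3025·3+255→9330, (10,4):7770·4+3025→34105
Read S(10,1) = 1, S(10,2) = 511, S(10,3) = 9330, S(10,4) = 34105.

1, 511, 9330, 34105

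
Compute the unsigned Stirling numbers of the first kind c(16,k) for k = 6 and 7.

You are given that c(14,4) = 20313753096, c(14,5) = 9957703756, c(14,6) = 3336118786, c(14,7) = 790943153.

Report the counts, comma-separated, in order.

1009672107080, 272803210680

r15: T_15,5=14×9957703756+20313753096=159721605680; T_15,6=14×3336118786+9957703756=56663366760; T_15,7=14×790943153+3336118786=14409322928
r16: T_16,6=15×56663366760+159721605680=1009672107080; T_16,7=15×14409322928+56663366760=272803210680
Read c(16,6) = 1009672107080, c(16,7) = 272803210680.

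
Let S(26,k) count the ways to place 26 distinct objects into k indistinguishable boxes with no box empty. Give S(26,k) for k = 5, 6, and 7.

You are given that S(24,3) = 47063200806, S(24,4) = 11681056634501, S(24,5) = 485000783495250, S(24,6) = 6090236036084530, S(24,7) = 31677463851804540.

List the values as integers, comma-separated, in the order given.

[25] T[25,4]:4*11681056634501+47063200806=46771289738810 · T[25,5]:5*485000783495250+11681056634501=2436684974110751 · T[25,6]:6*6090236036084530+485000783495250=37026417000002430 · T[25,7]:7*31677463851804540+6090236036084530=227832482998716310
[26] T[26,5]:5*2436684974110751+46771289738810=12230196160292565 · T[26,6]:6*37026417000002430+2436684974110751=224595186974125331 · T[26,7]:7*227832482998716310+37026417000002430=1631853797991016600
Read S(26,5) = 12230196160292565, S(26,6) = 224595186974125331, S(26,7) = 1631853797991016600.

12230196160292565, 224595186974125331, 1631853797991016600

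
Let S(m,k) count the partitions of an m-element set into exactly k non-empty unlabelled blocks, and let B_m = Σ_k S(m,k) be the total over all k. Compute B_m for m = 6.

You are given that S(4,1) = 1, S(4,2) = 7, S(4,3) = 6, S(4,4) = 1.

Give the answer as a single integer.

[5] T[5,1]:1*1+0=1 · T[5,2]:2*7+1=15 · T[5,3]:3*6+7=25 · T[5,4]:4*1+6=10 · T[5,5]:5*0+1=1
[6] T[6,1]:1*1+0=1 · T[6,2]:2*15+1=31 · T[6,3]:3*25+15=90 · T[6,4]:4*10+25=65 · T[6,5]:5*1+10=15 · T[6,6]:6*0+1=1
B_6 = ΣS(6,k) = 1+31+90+65+15+1 = 203

203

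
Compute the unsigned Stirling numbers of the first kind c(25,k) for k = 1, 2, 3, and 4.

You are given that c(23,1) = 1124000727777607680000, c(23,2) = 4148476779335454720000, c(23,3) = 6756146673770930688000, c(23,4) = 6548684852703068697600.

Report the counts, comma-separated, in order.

620448401733239439360000, 2342787216398718566400000, 3925495373278097719296000, 3936561409138663118131200

@24  (24,1):1124000727777607680000·23+0→25852016738884976640000, (24,2):4148476779335454720000·23+1124000727777607680000→96538966652493066240000, (24,3):6756146673770930688000·23+4148476779335454720000→159539850276066860544000, (24,4):6548684852703068697600·23+6756146673770930688000→157375898285941510732800
@25  (25,1):25852016738884976640000·24+0→620448401733239439360000, (25,2):96538966652493066240000·24+25852016738884976640000→2342787216398718566400000, (25,3):159539850276066860544000·24+96538966652493066240000→3925495373278097719296000, (25,4):157375898285941510732800·24+159539850276066860544000→3936561409138663118131200
Read c(25,1) = 620448401733239439360000, c(25,2) = 2342787216398718566400000, c(25,3) = 3925495373278097719296000, c(25,4) = 3936561409138663118131200.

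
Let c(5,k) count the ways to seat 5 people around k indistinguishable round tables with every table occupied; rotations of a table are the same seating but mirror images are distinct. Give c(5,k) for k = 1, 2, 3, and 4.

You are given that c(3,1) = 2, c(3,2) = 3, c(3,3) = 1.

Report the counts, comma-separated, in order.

24, 50, 35, 10

row 4: T[4][1]=3·2+0=6  T[4][2]=3·3+2=11  T[4][3]=3·1+3=6  T[4][4]=3·0+1=1
row 5: T[5][1]=4·6+0=24  T[5][2]=4·11+6=50  T[5][3]=4·6+11=35  T[5][4]=4·1+6=10
Read c(5,1) = 24, c(5,2) = 50, c(5,3) = 35, c(5,4) = 10.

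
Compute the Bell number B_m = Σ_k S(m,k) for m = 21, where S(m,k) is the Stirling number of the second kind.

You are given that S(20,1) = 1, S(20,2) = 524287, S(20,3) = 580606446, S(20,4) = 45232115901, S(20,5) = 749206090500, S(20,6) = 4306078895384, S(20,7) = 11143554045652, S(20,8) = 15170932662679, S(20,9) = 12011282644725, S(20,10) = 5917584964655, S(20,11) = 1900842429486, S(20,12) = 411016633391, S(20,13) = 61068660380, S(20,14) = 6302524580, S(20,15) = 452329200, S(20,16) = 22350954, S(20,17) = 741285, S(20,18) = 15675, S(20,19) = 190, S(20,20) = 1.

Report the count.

row 21: T[21][1]=1·1+0=1  T[21][2]=2·524287+1=1048575  T[21][3]=3·580606446+524287=1742343625  T[21][4]=4·45232115901+580606446=181509070050  T[21][5]=5·749206090500+45232115901=3791262568401  T[21][6]=6·4306078895384+749206090500=26585679462804  T[21][7]=7·11143554045652+4306078895384=82310957214948  T[21][8]=8·15170932662679+11143554045652=132511015347084  T[21][9]=9·12011282644725+15170932662679=123272476465204  T[21][10]=10·5917584964655+12011282644725=71187132291275  T[21][11]=11·1900842429486+5917584964655=26826851689001  T[21][12]=12·411016633391+1900842429486=6833042030178  T[21][13]=13·61068660380+411016633391=1204909218331  T[21][14]=14·6302524580+61068660380=149304004500  T[21][15]=15·452329200+6302524580=13087462580  T[21][16]=16·22350954+452329200=809944464  T[21][17]=17·741285+22350954=34952799  T[21][18]=18·15675+741285=1023435  T[21][19]=19·190+15675=19285  T[21][20]=20·1+190=210  T[21][21]=21·0+1=1
B_21 = ΣS(21,k) = 1+1048575+1742343625+181509070050+3791262568401+26585679462804+82310957214948+132511015347084+123272476465204+71187132291275+26826851689001+6833042030178+1204909218331+149304004500+13087462580+809944464+34952799+1023435+19285+210+1 = 474869816156751

474869816156751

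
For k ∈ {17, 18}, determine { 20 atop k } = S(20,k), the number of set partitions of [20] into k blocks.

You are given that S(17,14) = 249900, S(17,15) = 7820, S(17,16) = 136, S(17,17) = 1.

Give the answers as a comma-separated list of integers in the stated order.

741285, 15675

[18] T[18,15]:15*7820+249900=367200 · T[18,16]:16*136+7820=9996 · T[18,17]:17*1+136=153 · T[18,18]:18*0+1=1
[19] T[19,16]:16*9996+367200=527136 · T[19,17]:17*153+9996=12597 · T[19,18]:18*1+153=171
[20] T[20,17]:17*12597+527136=741285 · T[20,18]:18*171+12597=15675
Read S(20,17) = 741285, S(20,18) = 15675.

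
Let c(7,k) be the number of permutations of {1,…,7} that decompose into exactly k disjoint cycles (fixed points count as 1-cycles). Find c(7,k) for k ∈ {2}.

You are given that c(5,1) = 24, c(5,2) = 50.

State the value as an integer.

1764

row 6: T[6][1]=5·24+0=120  T[6][2]=5·50+24=274
row 7: T[7][2]=6·274+120=1764
Read c(7,2) = 1764.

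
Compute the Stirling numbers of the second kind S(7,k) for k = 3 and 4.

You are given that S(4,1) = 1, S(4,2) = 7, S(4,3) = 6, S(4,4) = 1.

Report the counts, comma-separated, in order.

301, 350

i=5: T(5,1)=0+1·1=1 | T(5,2)=1+2·7=15 | T(5,3)=7+3·6=25 | T(5,4)=6+4·1=10
i=6: T(6,2)=1+2·15=31 | T(6,3)=15+3·25=90 | T(6,4)=25+4·10=65
i=7: T(7,3)=31+3·90=301 | T(7,4)=90+4·65=350
Read S(7,3) = 301, S(7,4) = 350.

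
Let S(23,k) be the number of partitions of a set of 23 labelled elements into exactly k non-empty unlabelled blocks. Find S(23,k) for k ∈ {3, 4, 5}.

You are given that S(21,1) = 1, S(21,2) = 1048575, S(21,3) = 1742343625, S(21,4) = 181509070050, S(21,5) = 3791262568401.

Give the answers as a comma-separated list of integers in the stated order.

15686335501, 2916342574750, 96416888184100

@22  (22,2):1048575·2+1→2097151, (22,3):1742343625·3+1048575→5228079450, (22,4):181509070050·4+1742343625→727778623825, (22,5):3791262568401·5+181509070050→19137821912055
@23  (23,3):5228079450·3+2097151→15686335501, (23,4):727778623825·4+5228079450→2916342574750, (23,5):19137821912055·5+727778623825→96416888184100
Read S(23,3) = 15686335501, S(23,4) = 2916342574750, S(23,5) = 96416888184100.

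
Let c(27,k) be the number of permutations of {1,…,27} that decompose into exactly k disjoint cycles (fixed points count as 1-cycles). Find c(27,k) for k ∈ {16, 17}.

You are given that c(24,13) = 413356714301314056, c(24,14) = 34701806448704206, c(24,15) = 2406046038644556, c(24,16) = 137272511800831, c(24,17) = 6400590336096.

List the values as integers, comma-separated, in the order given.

r25: T_25,14=24×34701806448704206+413356714301314056=1246200069070215000; T_25,15=24×2406046038644556+34701806448704206=92446911376173550; T_25,16=24×137272511800831+2406046038644556=5700586321864500; T_25,17=24×6400590336096+137272511800831=290886679867135
r26: T_26,15=25×92446911376173550+1246200069070215000=3557372853474553750; T_26,16=25×5700586321864500+92446911376173550=234961569422786050; T_26,17=25×290886679867135+5700586321864500=12972753318542875
r27: T_27,16=26×234961569422786050+3557372853474553750=9666373658466991050; T_27,17=26×12972753318542875+234961569422786050=572253155704900800
Read c(27,16) = 9666373658466991050, c(27,17) = 572253155704900800.

9666373658466991050, 572253155704900800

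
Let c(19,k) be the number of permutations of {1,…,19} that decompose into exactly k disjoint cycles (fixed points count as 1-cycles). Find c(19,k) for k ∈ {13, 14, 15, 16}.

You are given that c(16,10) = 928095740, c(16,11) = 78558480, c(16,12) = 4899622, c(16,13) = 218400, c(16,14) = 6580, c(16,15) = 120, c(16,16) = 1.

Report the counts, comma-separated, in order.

[17] T[17,11]:16*78558480+928095740=2185031420 · T[17,12]:16*4899622+78558480=156952432 · T[17,13]:16*218400+4899622=8394022 · T[17,14]:16*6580+218400=323680 · T[17,15]:16*120+6580=8500 · T[17,16]:16*1+120=136
[18] T[18,12]:17*156952432+2185031420=4853222764 · T[18,13]:17*8394022+156952432=299650806 · T[18,14]:17*323680+8394022=13896582 · T[18,15]:17*8500+323680=468180 · T[18,16]:17*136+8500=10812
[19] T[19,13]:18*299650806+4853222764=10246937272 · T[19,14]:18*13896582+299650806=549789282 · T[19,15]:18*468180+13896582=22323822 · T[19,16]:18*10812+468180=662796
Read c(19,13) = 10246937272, c(19,14) = 549789282, c(19,15) = 22323822, c(19,16) = 662796.

10246937272, 549789282, 22323822, 662796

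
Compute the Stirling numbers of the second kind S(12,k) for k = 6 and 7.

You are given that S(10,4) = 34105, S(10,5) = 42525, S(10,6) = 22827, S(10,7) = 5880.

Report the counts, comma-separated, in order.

@11  (11,5):42525·5+34105→246730, (11,6):22827·6+42525→179487, (11,7):5880·7+22827→63987
@12  (12,6):179487·6+246730→1323652, (12,7):63987·7+179487→627396
Read S(12,6) = 1323652, S(12,7) = 627396.

1323652, 627396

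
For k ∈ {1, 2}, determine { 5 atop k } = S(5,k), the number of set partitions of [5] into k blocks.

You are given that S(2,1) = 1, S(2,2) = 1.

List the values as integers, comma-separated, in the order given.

i=3: T(3,1)=0+1·1=1 | T(3,2)=1+2·1=3
i=4: T(4,1)=0+1·1=1 | T(4,2)=1+2·3=7
i=5: T(5,1)=0+1·1=1 | T(5,2)=1+2·7=15
Read S(5,1) = 1, S(5,2) = 15.

1, 15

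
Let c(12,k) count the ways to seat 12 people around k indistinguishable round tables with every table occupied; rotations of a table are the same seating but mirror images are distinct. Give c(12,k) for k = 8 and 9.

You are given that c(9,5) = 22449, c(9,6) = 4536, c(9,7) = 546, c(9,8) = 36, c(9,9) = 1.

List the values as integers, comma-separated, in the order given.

357423, 32670

[10] T[10,6]:9*4536+22449=63273 · T[10,7]:9*546+4536=9450 · T[10,8]:9*36+546=870 · T[10,9]:9*1+36=45
[11] T[11,7]:10*9450+63273=157773 · T[11,8]:10*870+9450=18150 · T[11,9]:10*45+870=1320
[12] T[12,8]:11*18150+157773=357423 · T[12,9]:11*1320+18150=32670
Read c(12,8) = 357423, c(12,9) = 32670.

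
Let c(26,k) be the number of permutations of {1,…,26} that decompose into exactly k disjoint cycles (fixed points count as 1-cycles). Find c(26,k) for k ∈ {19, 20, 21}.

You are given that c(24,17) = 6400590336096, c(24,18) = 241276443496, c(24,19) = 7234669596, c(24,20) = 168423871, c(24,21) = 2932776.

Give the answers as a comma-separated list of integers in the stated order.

22563937825000, 696829576300, 17247104875

i=25: T(25,18)=6400590336096+24·241276443496=12191224980000 | T(25,19)=241276443496+24·7234669596=414908513800 | T(25,20)=7234669596+24·168423871=11276842500 | T(25,21)=168423871+24·2932776=238810495
i=26: T(26,19)=12191224980000+25·414908513800=22563937825000 | T(26,20)=414908513800+25·11276842500=696829576300 | T(26,21)=11276842500+25·238810495=17247104875
Read c(26,19) = 22563937825000, c(26,20) = 696829576300, c(26,21) = 17247104875.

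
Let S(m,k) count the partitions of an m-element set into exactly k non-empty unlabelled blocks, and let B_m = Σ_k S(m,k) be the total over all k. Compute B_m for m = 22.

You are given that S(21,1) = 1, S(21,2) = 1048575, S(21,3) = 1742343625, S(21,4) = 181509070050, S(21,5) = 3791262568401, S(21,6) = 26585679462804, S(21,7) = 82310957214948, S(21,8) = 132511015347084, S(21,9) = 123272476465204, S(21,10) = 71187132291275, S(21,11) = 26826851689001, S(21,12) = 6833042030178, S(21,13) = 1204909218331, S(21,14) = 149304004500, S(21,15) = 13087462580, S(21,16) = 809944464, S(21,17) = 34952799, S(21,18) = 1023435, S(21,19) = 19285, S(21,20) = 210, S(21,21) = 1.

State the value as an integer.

4506715738447323

i=22: T(22,1)=0+1·1=1 | T(22,2)=1+2·1048575=2097151 | T(22,3)=1048575+3·1742343625=5228079450 | T(22,4)=1742343625+4·181509070050=727778623825 | T(22,5)=181509070050+5·3791262568401=19137821912055 | T(22,6)=3791262568401+6·26585679462804=163305339345225 | T(22,7)=26585679462804+7·82310957214948=602762379967440 | T(22,8)=82310957214948+8·132511015347084=1142399079991620 | T(22,9)=132511015347084+9·123272476465204=1241963303533920 | T(22,10)=123272476465204+10·71187132291275=835143799377954 | T(22,11)=71187132291275+11·26826851689001=366282500870286 | T(22,12)=26826851689001+12·6833042030178=108823356051137 | T(22,13)=6833042030178+13·1204909218331=22496861868481 | T(22,14)=1204909218331+14·149304004500=3295165281331 | T(22,15)=149304004500+15·13087462580=345615943200 | T(22,16)=13087462580+16·809944464=26046574004 | T(22,17)=809944464+17·34952799=1404142047 | T(22,18)=34952799+18·1023435=53374629 | T(22,19)=1023435+19·19285=1389850 | T(22,20)=19285+20·210=23485 | T(22,21)=210+21·1=231 | T(22,22)=1+22·0=1
B_22 = ΣS(22,k) = 1+2097151+5228079450+727778623825+19137821912055+163305339345225+602762379967440+1142399079991620+1241963303533920+835143799377954+366282500870286+108823356051137+22496861868481+3295165281331+345615943200+26046574004+1404142047+53374629+1389850+23485+231+1 = 4506715738447323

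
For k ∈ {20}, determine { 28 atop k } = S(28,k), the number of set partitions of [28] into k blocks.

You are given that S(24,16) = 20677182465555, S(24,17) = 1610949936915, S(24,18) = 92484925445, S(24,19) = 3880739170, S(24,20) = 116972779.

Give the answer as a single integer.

474194413703010

i=25: T(25,17)=20677182465555+17·1610949936915=48063331393110 | T(25,18)=1610949936915+18·92484925445=3275678594925 | T(25,19)=92484925445+19·3880739170=166218969675 | T(25,20)=3880739170+20·116972779=6220194750
i=26: T(26,18)=48063331393110+18·3275678594925=107025546101760 | T(26,19)=3275678594925+19·166218969675=6433839018750 | T(26,20)=166218969675+20·6220194750=290622864675
i=27: T(27,19)=107025546101760+19·6433839018750=229268487458010 | T(27,20)=6433839018750+20·290622864675=12246296312250
i=28: T(28,20)=229268487458010+20·12246296312250=474194413703010
Read S(28,20) = 474194413703010.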